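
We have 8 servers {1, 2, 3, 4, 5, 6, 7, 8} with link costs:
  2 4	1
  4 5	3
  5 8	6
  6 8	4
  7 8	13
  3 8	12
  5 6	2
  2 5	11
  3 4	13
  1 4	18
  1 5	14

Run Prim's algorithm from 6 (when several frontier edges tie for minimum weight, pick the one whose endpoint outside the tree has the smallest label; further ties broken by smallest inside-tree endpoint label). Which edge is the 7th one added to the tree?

Prim's algorithm from 6:
Step 1: cheapest edge leaving the tree is 5 6 (2); add 5.
Step 2: cheapest edge leaving the tree is 4 5 (3); add 4.
Step 3: cheapest edge leaving the tree is 2 4 (1); add 2.
Step 4: cheapest edge leaving the tree is 6 8 (4); add 8.
Step 5: cheapest edge leaving the tree is 3 8 (12); add 3.
Step 6: cheapest edge leaving the tree is 7 8 (13); add 7.
Step 7: cheapest edge leaving the tree is 1 5 (14); add 1.
The 7th edge added is 1 5.

1-5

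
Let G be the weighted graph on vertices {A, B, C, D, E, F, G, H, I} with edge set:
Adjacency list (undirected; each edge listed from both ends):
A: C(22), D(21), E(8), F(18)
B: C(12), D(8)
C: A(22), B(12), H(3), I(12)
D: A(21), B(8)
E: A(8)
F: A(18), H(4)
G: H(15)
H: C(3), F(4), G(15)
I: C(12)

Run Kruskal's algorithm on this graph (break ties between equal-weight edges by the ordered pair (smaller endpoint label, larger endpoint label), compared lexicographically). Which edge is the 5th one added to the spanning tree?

Kruskal: consider edges lightest-first.
C-H (3): add — endpoints in different components.
F-H (4): add — endpoints in different components.
A-E (8): add — endpoints in different components.
B-D (8): add — endpoints in different components.
B-C (12): add — endpoints in different components.
C-I (12): add — endpoints in different components.
G-H (15): add — endpoints in different components.
A-F (18): add — endpoints in different components.
The 5th edge added is B-C.

B-C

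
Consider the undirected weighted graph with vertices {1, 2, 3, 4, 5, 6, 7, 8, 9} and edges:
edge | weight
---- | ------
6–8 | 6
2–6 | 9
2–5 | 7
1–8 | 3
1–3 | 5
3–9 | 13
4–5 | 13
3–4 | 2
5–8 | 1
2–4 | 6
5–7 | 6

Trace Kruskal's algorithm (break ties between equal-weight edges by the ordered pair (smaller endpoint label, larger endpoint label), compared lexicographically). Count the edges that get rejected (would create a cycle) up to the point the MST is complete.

Kruskal's algorithm — process edges by increasing weight (ties by edge label):
5–8 (1): add — endpoints in different components.
3–4 (2): add — endpoints in different components.
1–8 (3): add — endpoints in different components.
1–3 (5): add — endpoints in different components.
2–4 (6): add — endpoints in different components.
5–7 (6): add — endpoints in different components.
6–8 (6): add — endpoints in different components.
2–5 (7): skip — 2 and 5 already connected.
2–6 (9): skip — 2 and 6 already connected.
3–9 (13): add — endpoints in different components.
Edges rejected before the tree was complete: 2.

2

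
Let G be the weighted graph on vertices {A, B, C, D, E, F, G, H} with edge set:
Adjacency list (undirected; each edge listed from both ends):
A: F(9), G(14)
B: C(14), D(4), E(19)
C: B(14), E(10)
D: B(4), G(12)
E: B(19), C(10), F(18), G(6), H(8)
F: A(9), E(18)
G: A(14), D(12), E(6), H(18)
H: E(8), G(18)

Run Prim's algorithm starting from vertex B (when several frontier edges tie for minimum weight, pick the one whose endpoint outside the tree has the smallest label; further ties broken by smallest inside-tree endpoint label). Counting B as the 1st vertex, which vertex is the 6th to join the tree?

C

Prim, starting at B.
Step 1: cheapest edge leaving the tree is B–D (4); add D.
Step 2: cheapest edge leaving the tree is D–G (12); add G.
Step 3: cheapest edge leaving the tree is E–G (6); add E.
Step 4: cheapest edge leaving the tree is E–H (8); add H.
Step 5: cheapest edge leaving the tree is C–E (10); add C.
Step 6: cheapest edge leaving the tree is A–G (14); add A.
Step 7: cheapest edge leaving the tree is A–F (9); add F.
Vertex order: B, D, G, E, H, C, A, F. The 6th vertex is C.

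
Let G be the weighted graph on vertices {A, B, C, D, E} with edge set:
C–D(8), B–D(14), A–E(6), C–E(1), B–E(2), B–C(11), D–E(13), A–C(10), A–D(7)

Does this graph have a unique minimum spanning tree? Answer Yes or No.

Yes

Sort edges by weight, then run Kruskal:
C–E (1): add — endpoints in different components.
B–E (2): add — endpoints in different components.
A–E (6): add — endpoints in different components.
A–D (7): add — endpoints in different components.
Every non-tree edge has weight strictly greater than the heaviest edge on the tree path between its endpoints, so the MST is unique.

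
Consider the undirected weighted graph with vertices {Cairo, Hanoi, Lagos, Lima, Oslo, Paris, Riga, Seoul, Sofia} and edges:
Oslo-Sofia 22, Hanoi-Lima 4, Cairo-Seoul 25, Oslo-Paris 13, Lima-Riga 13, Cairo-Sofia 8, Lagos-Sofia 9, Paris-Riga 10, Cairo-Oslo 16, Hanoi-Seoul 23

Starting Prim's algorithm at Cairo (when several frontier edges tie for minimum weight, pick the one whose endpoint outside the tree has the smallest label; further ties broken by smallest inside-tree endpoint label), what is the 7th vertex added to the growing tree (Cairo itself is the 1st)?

Prim's algorithm from Cairo:
Step 1: frontier [Cairo-Sofia 8, Cairo-Oslo 16, Cairo-Seoul 25] → take Cairo-Sofia (8); add Sofia.
Step 2: frontier [Cairo-Oslo 16, Cairo-Seoul 25, Lagos-Sofia 9, Oslo-Sofia 22] → take Lagos-Sofia (9); add Lagos.
Step 3: frontier [Cairo-Oslo 16, Cairo-Seoul 25, Oslo-Sofia 22] → take Cairo-Oslo (16); add Oslo.
Step 4: frontier [Cairo-Seoul 25, Oslo-Paris 13] → take Oslo-Paris (13); add Paris.
Step 5: frontier [Cairo-Seoul 25, Paris-Riga 10] → take Paris-Riga (10); add Riga.
Step 6: frontier [Cairo-Seoul 25, Lima-Riga 13] → take Lima-Riga (13); add Lima.
Step 7: frontier [Cairo-Seoul 25, Hanoi-Lima 4] → take Hanoi-Lima (4); add Hanoi.
Step 8: frontier [Cairo-Seoul 25, Hanoi-Seoul 23] → take Hanoi-Seoul (23); add Seoul.
Vertex order: Cairo, Sofia, Lagos, Oslo, Paris, Riga, Lima, Hanoi, Seoul. The 7th vertex is Lima.

Lima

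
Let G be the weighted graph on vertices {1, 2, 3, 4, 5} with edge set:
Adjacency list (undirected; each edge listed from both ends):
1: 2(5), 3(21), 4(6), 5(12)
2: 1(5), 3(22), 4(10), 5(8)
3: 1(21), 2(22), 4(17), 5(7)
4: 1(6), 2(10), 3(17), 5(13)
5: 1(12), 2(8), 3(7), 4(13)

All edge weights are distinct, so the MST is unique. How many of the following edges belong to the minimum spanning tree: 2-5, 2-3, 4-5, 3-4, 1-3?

1

Kruskal's algorithm — process edges by increasing weight (ties by edge label):
1-2 (5): add. Components now {1,2} {3} {4} {5}
1-4 (6): add. Components now {1,2,4} {3} {5}
3-5 (7): add. Components now {1,2,4} {3,5}
2-5 (8): add. Components now {1,2,3,4,5}
MST edge set: {1-2, 1-4, 3-5, 2-5}.
Of the listed edges, {2-5} are in the MST → 1.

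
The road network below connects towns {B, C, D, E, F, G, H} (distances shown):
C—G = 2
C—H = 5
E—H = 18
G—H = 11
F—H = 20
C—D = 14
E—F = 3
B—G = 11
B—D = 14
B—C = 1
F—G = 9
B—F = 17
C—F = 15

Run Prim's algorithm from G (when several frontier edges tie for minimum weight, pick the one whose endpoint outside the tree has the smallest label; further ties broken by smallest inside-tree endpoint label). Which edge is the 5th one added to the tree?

E-F

Grow the tree from G using Prim:
Step 1: cheapest edge leaving the tree is C—G (2); add C.
Step 2: cheapest edge leaving the tree is B—C (1); add B.
Step 3: cheapest edge leaving the tree is C—H (5); add H.
Step 4: cheapest edge leaving the tree is F—G (9); add F.
Step 5: cheapest edge leaving the tree is E—F (3); add E.
Step 6: cheapest edge leaving the tree is B—D (14); add D.
The 5th edge added is E—F.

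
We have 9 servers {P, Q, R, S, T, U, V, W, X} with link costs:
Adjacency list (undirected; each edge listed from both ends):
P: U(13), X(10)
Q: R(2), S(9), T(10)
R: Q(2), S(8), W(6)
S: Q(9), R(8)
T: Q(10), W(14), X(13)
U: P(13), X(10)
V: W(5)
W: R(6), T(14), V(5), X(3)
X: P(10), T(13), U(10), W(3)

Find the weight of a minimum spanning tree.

Grow the tree from P using Prim:
Step 1: cheapest edge leaving the tree is P–X (10); add X.
Step 2: cheapest edge leaving the tree is W–X (3); add W.
Step 3: cheapest edge leaving the tree is V–W (5); add V.
Step 4: cheapest edge leaving the tree is R–W (6); add R.
Step 5: cheapest edge leaving the tree is Q–R (2); add Q.
Step 6: cheapest edge leaving the tree is R–S (8); add S.
Step 7: cheapest edge leaving the tree is Q–T (10); add T.
Step 8: cheapest edge leaving the tree is U–X (10); add U.
MST edges: P–X, W–X, V–W, R–W, Q–R, R–S, Q–T, U–X; total weight 10+3+5+6+2+8+10+10 = 54.

54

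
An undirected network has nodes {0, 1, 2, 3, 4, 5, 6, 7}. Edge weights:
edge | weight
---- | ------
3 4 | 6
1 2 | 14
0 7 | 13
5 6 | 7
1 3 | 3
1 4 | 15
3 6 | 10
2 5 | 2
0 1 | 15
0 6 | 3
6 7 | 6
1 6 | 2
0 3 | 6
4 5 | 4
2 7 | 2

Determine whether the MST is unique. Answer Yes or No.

Kruskal's algorithm — process edges by increasing weight (ties by edge label):
1 6 (2): add — endpoints in different components.
2 5 (2): add — endpoints in different components.
2 7 (2): add — endpoints in different components.
0 6 (3): add — endpoints in different components.
1 3 (3): add — endpoints in different components.
4 5 (4): add — endpoints in different components.
0 3 (6): skip — 0 and 3 already connected.
3 4 (6): add — endpoints in different components.
Non-tree edge 6 7 has weight 6, equal to the heaviest edge on its tree cycle — swapping gives another MST of the same weight. Not unique.

No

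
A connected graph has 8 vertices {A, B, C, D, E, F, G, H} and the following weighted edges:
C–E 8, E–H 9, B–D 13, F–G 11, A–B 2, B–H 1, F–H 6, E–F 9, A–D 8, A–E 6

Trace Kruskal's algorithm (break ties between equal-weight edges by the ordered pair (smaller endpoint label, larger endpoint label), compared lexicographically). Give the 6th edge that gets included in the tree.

C-E

Kruskal's algorithm — process edges by increasing weight (ties by edge label):
B–H (1): add — endpoints in different components.
A–B (2): add — endpoints in different components.
A–E (6): add — endpoints in different components.
F–H (6): add — endpoints in different components.
A–D (8): add — endpoints in different components.
C–E (8): add — endpoints in different components.
E–F (9): skip — E and F already connected.
E–H (9): skip — E and H already connected.
F–G (11): add — endpoints in different components.
The 6th edge added is C–E.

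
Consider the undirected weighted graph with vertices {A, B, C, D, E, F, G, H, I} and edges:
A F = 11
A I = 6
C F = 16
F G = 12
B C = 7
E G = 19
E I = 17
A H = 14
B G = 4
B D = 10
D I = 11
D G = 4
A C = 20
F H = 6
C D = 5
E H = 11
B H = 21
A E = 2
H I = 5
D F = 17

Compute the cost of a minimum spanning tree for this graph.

43

Prim's algorithm from E:
Step 1: cheapest edge leaving the tree is A E (2); add A.
Step 2: cheapest edge leaving the tree is A I (6); add I.
Step 3: cheapest edge leaving the tree is H I (5); add H.
Step 4: cheapest edge leaving the tree is F H (6); add F.
Step 5: cheapest edge leaving the tree is D I (11); add D.
Step 6: cheapest edge leaving the tree is D G (4); add G.
Step 7: cheapest edge leaving the tree is B G (4); add B.
Step 8: cheapest edge leaving the tree is C D (5); add C.
MST edges: A E, A I, H I, F H, D I, D G, B G, C D; total weight 2+6+5+6+11+4+4+5 = 43.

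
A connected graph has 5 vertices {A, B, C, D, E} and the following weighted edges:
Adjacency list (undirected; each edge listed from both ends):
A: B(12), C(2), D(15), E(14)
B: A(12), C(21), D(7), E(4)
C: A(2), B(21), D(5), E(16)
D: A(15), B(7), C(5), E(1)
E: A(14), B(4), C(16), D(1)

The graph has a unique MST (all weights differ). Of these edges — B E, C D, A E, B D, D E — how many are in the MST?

3

Kruskal's algorithm — process edges by increasing weight (ties by edge label):
D E (1): add — endpoints in different components.
A C (2): add — endpoints in different components.
B E (4): add — endpoints in different components.
C D (5): add — endpoints in different components.
MST edge set: {D E, A C, B E, C D}.
Of the listed edges, {B E, C D, D E} are in the MST → 3.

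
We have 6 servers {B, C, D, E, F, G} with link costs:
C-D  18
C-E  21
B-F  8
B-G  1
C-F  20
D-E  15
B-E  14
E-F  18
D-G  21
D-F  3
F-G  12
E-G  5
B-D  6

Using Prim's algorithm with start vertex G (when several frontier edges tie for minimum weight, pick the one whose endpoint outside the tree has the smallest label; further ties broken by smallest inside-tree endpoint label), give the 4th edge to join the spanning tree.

Prim's algorithm from G:
Step 1: frontier [B-G 1, E-G 5, F-G 12, D-G 21] → take B-G (1); add B.
Step 2: frontier [B-D 6, B-F 8, B-E 14, E-G 5, F-G 12, D-G 21] → take E-G (5); add E.
Step 3: frontier [B-D 6, B-F 8, D-E 15, E-F 18, C-E 21, F-G 12, D-G 21] → take B-D (6); add D.
Step 4: frontier [B-F 8, D-F 3, C-D 18, E-F 18, C-E 21, F-G 12] → take D-F (3); add F.
Step 5: frontier [C-D 18, C-E 21, C-F 20] → take C-D (18); add C.
The 4th edge added is D-F.

D-F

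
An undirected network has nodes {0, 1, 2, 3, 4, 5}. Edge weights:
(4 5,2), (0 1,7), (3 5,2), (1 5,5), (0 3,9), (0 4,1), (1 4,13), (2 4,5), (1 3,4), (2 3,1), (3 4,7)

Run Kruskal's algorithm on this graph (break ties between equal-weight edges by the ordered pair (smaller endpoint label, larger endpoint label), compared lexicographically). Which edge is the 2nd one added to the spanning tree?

Kruskal's algorithm — process edges by increasing weight (ties by edge label):
0 4 (1): add. Components now {0,4} {1} {2} {3} {5}
2 3 (1): add. Components now {0,4} {1} {2,3} {5}
3 5 (2): add. Components now {0,4} {1} {2,3,5}
4 5 (2): add. Components now {0,2,3,4,5} {1}
1 3 (4): add. Components now {0,1,2,3,4,5}
The 2nd edge added is 2 3.

2-3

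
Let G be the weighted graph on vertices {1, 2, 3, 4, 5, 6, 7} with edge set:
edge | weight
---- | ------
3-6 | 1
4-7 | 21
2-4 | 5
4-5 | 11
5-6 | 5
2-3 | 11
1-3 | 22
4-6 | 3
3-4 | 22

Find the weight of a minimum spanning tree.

57

Kruskal: consider edges lightest-first.
3-6 (1): add. Components now {1} {2} {3,6} {4} {5} {7}
4-6 (3): add. Components now {1} {2} {3,4,6} {5} {7}
2-4 (5): add. Components now {1} {2,3,4,6} {5} {7}
5-6 (5): add. Components now {1} {2,3,4,5,6} {7}
2-3 (11): skip — 2 and 3 already connected.
4-5 (11): skip — 4 and 5 already connected.
4-7 (21): add. Components now {1} {2,3,4,5,6,7}
1-3 (22): add. Components now {1,2,3,4,5,6,7}
MST edges: 3-6, 4-6, 2-4, 5-6, 4-7, 1-3; total weight 1+3+5+5+21+22 = 57.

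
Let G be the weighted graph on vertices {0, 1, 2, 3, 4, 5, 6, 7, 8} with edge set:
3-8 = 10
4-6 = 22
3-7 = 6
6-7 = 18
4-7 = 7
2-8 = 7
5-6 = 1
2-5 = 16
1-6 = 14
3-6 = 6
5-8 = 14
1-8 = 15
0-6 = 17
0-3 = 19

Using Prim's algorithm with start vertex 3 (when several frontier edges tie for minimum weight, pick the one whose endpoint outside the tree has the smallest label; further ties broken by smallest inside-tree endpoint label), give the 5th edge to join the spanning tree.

3-8

Prim's algorithm from 3:
Step 1: cheapest edge leaving the tree is 3-6 (6); add 6.
Step 2: cheapest edge leaving the tree is 5-6 (1); add 5.
Step 3: cheapest edge leaving the tree is 3-7 (6); add 7.
Step 4: cheapest edge leaving the tree is 4-7 (7); add 4.
Step 5: cheapest edge leaving the tree is 3-8 (10); add 8.
Step 6: cheapest edge leaving the tree is 2-8 (7); add 2.
Step 7: cheapest edge leaving the tree is 1-6 (14); add 1.
Step 8: cheapest edge leaving the tree is 0-6 (17); add 0.
The 5th edge added is 3-8.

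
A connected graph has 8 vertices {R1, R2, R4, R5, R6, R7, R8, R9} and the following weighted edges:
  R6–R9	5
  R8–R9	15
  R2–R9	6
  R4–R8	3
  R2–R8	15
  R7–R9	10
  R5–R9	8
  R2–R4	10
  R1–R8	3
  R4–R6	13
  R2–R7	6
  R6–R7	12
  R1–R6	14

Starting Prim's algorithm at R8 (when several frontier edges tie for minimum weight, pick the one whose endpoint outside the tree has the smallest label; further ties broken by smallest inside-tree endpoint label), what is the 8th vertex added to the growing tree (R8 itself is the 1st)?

R5

Prim, starting at R8.
Step 1: cheapest edge leaving the tree is R1–R8 (3); add R1.
Step 2: cheapest edge leaving the tree is R4–R8 (3); add R4.
Step 3: cheapest edge leaving the tree is R2–R4 (10); add R2.
Step 4: cheapest edge leaving the tree is R2–R7 (6); add R7.
Step 5: cheapest edge leaving the tree is R2–R9 (6); add R9.
Step 6: cheapest edge leaving the tree is R6–R9 (5); add R6.
Step 7: cheapest edge leaving the tree is R5–R9 (8); add R5.
Vertex order: R8, R1, R4, R2, R7, R9, R6, R5. The 8th vertex is R5.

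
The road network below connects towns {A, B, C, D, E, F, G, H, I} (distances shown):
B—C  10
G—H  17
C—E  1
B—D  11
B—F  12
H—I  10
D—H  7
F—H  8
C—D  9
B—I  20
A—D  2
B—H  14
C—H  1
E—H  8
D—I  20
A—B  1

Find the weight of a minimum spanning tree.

47

Kruskal: consider edges lightest-first.
A—B (1): add — endpoints in different components.
C—E (1): add — endpoints in different components.
C—H (1): add — endpoints in different components.
A—D (2): add — endpoints in different components.
D—H (7): add — endpoints in different components.
E—H (8): skip — E and H already connected.
F—H (8): add — endpoints in different components.
C—D (9): skip — C and D already connected.
B—C (10): skip — B and C already connected.
H—I (10): add — endpoints in different components.
B—D (11): skip — B and D already connected.
B—F (12): skip — B and F already connected.
B—H (14): skip — B and H already connected.
G—H (17): add — endpoints in different components.
MST edges: A—B, C—E, C—H, A—D, D—H, F—H, H—I, G—H; total weight 1+1+1+2+7+8+10+17 = 47.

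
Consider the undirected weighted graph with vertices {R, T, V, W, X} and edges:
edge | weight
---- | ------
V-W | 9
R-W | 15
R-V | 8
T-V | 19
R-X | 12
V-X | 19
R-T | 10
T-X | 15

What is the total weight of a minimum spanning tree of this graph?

Kruskal's algorithm — process edges by increasing weight (ties by edge label):
R-V (8): add — endpoints in different components.
V-W (9): add — endpoints in different components.
R-T (10): add — endpoints in different components.
R-X (12): add — endpoints in different components.
MST edges: R-V, V-W, R-T, R-X; total weight 8+9+10+12 = 39.

39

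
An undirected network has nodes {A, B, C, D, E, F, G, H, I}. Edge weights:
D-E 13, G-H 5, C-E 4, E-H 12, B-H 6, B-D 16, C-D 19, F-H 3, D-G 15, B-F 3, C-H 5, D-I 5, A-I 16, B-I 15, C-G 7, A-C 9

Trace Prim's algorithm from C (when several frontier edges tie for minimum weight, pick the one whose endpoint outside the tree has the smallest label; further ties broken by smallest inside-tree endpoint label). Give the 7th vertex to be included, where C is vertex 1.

Prim, starting at C.
Step 1: cheapest edge leaving the tree is C-E (4); add E.
Step 2: cheapest edge leaving the tree is C-H (5); add H.
Step 3: cheapest edge leaving the tree is F-H (3); add F.
Step 4: cheapest edge leaving the tree is B-F (3); add B.
Step 5: cheapest edge leaving the tree is G-H (5); add G.
Step 6: cheapest edge leaving the tree is A-C (9); add A.
Step 7: cheapest edge leaving the tree is D-E (13); add D.
Step 8: cheapest edge leaving the tree is D-I (5); add I.
Vertex order: C, E, H, F, B, G, A, D, I. The 7th vertex is A.

A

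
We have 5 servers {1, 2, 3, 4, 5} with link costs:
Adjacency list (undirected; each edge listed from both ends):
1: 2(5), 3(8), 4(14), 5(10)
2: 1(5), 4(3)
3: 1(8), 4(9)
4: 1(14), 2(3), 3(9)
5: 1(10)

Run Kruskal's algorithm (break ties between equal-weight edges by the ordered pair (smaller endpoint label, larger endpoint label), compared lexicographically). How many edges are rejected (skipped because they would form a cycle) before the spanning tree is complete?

1

Kruskal: consider edges lightest-first.
2 4 (3): add. Components now {1} {2,4} {3} {5}
1 2 (5): add. Components now {1,2,4} {3} {5}
1 3 (8): add. Components now {1,2,3,4} {5}
3 4 (9): skip — 3 and 4 already connected.
1 5 (10): add. Components now {1,2,3,4,5}
Edges rejected before the tree was complete: 1.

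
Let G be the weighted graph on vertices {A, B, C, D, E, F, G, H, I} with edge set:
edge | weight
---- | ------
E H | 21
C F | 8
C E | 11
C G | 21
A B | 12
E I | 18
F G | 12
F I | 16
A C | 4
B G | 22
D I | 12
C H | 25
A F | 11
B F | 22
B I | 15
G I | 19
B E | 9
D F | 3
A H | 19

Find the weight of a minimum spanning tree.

78

Prim's algorithm from B:
Step 1: cheapest edge leaving the tree is B E (9); add E.
Step 2: cheapest edge leaving the tree is C E (11); add C.
Step 3: cheapest edge leaving the tree is A C (4); add A.
Step 4: cheapest edge leaving the tree is C F (8); add F.
Step 5: cheapest edge leaving the tree is D F (3); add D.
Step 6: cheapest edge leaving the tree is F G (12); add G.
Step 7: cheapest edge leaving the tree is D I (12); add I.
Step 8: cheapest edge leaving the tree is A H (19); add H.
MST edges: B E, C E, A C, C F, D F, F G, D I, A H; total weight 9+11+4+8+3+12+12+19 = 78.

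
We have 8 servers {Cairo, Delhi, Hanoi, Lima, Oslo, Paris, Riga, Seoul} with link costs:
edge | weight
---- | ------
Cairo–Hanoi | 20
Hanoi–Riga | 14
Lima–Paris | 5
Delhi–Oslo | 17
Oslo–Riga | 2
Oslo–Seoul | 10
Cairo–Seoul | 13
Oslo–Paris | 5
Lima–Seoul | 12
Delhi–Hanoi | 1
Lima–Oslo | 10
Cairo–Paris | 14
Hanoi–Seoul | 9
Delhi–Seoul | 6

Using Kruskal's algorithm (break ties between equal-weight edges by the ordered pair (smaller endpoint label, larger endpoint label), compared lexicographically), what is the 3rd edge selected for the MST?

Sort edges by weight, then run Kruskal:
Delhi–Hanoi (1): add — endpoints in different components.
Oslo–Riga (2): add — endpoints in different components.
Lima–Paris (5): add — endpoints in different components.
Oslo–Paris (5): add — endpoints in different components.
Delhi–Seoul (6): add — endpoints in different components.
Hanoi–Seoul (9): skip — Hanoi and Seoul already connected.
Lima–Oslo (10): skip — Oslo and Lima already connected.
Oslo–Seoul (10): add — endpoints in different components.
Lima–Seoul (12): skip — Seoul and Lima already connected.
Cairo–Seoul (13): add — endpoints in different components.
The 3rd edge added is Lima–Paris.

Lima-Paris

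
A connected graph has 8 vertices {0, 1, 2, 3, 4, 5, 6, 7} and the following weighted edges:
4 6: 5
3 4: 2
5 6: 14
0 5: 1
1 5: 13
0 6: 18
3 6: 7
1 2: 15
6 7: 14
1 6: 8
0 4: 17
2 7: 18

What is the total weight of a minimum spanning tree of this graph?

Prim's algorithm from 7:
Step 1: cheapest edge leaving the tree is 6 7 (14); add 6.
Step 2: cheapest edge leaving the tree is 4 6 (5); add 4.
Step 3: cheapest edge leaving the tree is 3 4 (2); add 3.
Step 4: cheapest edge leaving the tree is 1 6 (8); add 1.
Step 5: cheapest edge leaving the tree is 1 5 (13); add 5.
Step 6: cheapest edge leaving the tree is 0 5 (1); add 0.
Step 7: cheapest edge leaving the tree is 1 2 (15); add 2.
MST edges: 6 7, 4 6, 3 4, 1 6, 1 5, 0 5, 1 2; total weight 14+5+2+8+13+1+15 = 58.

58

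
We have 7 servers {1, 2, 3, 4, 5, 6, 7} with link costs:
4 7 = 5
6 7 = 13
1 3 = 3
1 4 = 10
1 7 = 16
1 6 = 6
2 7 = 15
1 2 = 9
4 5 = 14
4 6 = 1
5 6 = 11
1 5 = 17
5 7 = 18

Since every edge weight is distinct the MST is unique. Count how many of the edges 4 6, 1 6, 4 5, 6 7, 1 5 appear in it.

2

Kruskal's algorithm — process edges by increasing weight (ties by edge label):
4 6 (1): add. Components now {1} {2} {3} {4,6} {5} {7}
1 3 (3): add. Components now {1,3} {2} {4,6} {5} {7}
4 7 (5): add. Components now {1,3} {2} {4,6,7} {5}
1 6 (6): add. Components now {1,3,4,6,7} {2} {5}
1 2 (9): add. Components now {1,2,3,4,6,7} {5}
1 4 (10): skip — 1 and 4 already connected.
5 6 (11): add. Components now {1,2,3,4,5,6,7}
MST edge set: {4 6, 1 3, 4 7, 1 6, 1 2, 5 6}.
Of the listed edges, {4 6, 1 6} are in the MST → 2.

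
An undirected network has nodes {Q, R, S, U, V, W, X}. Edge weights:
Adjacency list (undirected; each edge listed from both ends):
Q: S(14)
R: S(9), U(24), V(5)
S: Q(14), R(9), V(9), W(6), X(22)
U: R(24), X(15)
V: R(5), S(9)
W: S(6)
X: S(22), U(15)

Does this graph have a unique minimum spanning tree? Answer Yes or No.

No

Kruskal's algorithm — process edges by increasing weight (ties by edge label):
R–V (5): add — endpoints in different components.
S–W (6): add — endpoints in different components.
R–S (9): add — endpoints in different components.
S–V (9): skip — S and V already connected.
Q–S (14): add — endpoints in different components.
U–X (15): add — endpoints in different components.
S–X (22): add — endpoints in different components.
Non-tree edge S–V has weight 9, equal to the heaviest edge on its tree cycle — swapping gives another MST of the same weight. Not unique.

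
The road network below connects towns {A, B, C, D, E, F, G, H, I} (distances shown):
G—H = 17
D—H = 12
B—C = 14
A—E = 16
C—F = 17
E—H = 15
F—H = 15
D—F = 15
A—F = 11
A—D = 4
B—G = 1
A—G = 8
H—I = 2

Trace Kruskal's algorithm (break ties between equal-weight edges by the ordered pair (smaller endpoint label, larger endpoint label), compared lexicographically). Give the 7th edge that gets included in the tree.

Kruskal: consider edges lightest-first.
B—G (1): add — endpoints in different components.
H—I (2): add — endpoints in different components.
A—D (4): add — endpoints in different components.
A—G (8): add — endpoints in different components.
A—F (11): add — endpoints in different components.
D—H (12): add — endpoints in different components.
B—C (14): add — endpoints in different components.
D—F (15): skip — D and F already connected.
E—H (15): add — endpoints in different components.
The 7th edge added is B—C.

B-C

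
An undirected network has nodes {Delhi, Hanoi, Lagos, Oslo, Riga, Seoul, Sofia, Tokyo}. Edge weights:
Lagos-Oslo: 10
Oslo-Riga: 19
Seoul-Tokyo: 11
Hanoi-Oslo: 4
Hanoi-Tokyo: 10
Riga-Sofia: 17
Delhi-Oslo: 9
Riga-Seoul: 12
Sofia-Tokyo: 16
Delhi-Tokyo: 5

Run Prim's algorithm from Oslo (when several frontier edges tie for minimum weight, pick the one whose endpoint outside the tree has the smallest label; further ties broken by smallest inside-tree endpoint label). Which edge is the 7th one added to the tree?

Sofia-Tokyo

Prim, starting at Oslo.
Step 1: cheapest edge leaving the tree is Hanoi-Oslo (4); add Hanoi.
Step 2: cheapest edge leaving the tree is Delhi-Oslo (9); add Delhi.
Step 3: cheapest edge leaving the tree is Delhi-Tokyo (5); add Tokyo.
Step 4: cheapest edge leaving the tree is Lagos-Oslo (10); add Lagos.
Step 5: cheapest edge leaving the tree is Seoul-Tokyo (11); add Seoul.
Step 6: cheapest edge leaving the tree is Riga-Seoul (12); add Riga.
Step 7: cheapest edge leaving the tree is Sofia-Tokyo (16); add Sofia.
The 7th edge added is Sofia-Tokyo.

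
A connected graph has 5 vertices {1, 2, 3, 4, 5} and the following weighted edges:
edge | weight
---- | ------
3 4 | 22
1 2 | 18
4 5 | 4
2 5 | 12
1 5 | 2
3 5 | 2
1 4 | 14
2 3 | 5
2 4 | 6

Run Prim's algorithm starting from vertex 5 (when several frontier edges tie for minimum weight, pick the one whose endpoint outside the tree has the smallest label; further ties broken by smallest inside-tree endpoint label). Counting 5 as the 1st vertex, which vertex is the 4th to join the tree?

4

Prim's algorithm from 5:
Step 1: frontier [1 5 2, 3 5 2, 4 5 4, 2 5 12] → take 1 5 (2); add 1.
Step 2: frontier [1 4 14, 1 2 18, 3 5 2, 4 5 4, 2 5 12] → take 3 5 (2); add 3.
Step 3: frontier [1 4 14, 1 2 18, 2 3 5, 3 4 22, 4 5 4, 2 5 12] → take 4 5 (4); add 4.
Step 4: frontier [1 2 18, 2 3 5, 2 4 6, 2 5 12] → take 2 3 (5); add 2.
Vertex order: 5, 1, 3, 4, 2. The 4th vertex is 4.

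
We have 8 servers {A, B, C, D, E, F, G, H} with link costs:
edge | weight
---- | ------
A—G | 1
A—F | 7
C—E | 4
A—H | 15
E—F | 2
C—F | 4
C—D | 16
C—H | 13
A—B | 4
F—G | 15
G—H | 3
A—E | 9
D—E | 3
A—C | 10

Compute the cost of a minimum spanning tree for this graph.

Kruskal: consider edges lightest-first.
A—G (1): add — endpoints in different components.
E—F (2): add — endpoints in different components.
D—E (3): add — endpoints in different components.
G—H (3): add — endpoints in different components.
A—B (4): add — endpoints in different components.
C—E (4): add — endpoints in different components.
C—F (4): skip — C and F already connected.
A—F (7): add — endpoints in different components.
MST edges: A—G, E—F, D—E, G—H, A—B, C—E, A—F; total weight 1+2+3+3+4+4+7 = 24.

24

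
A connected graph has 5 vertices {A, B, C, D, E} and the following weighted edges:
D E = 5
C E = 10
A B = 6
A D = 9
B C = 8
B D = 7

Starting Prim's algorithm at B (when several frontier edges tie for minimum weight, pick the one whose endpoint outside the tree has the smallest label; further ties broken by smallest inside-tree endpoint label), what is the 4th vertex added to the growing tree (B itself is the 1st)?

E

Prim's algorithm from B:
Step 1: frontier [A B 6, B D 7, B C 8] → take A B (6); add A.
Step 2: frontier [A D 9, B D 7, B C 8] → take B D (7); add D.
Step 3: frontier [B C 8, D E 5] → take D E (5); add E.
Step 4: frontier [B C 8, C E 10] → take B C (8); add C.
Vertex order: B, A, D, E, C. The 4th vertex is E.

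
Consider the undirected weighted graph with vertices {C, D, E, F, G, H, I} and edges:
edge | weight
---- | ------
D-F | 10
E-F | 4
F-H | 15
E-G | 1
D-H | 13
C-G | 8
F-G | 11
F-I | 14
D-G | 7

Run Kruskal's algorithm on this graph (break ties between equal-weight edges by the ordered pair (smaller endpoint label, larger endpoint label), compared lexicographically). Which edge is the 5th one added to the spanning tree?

D-H

Kruskal: consider edges lightest-first.
E-G (1): add. Components now {C} {D} {E,G} {F} {H} {I}
E-F (4): add. Components now {C} {D} {E,F,G} {H} {I}
D-G (7): add. Components now {C} {D,E,F,G} {H} {I}
C-G (8): add. Components now {C,D,E,F,G} {H} {I}
D-F (10): skip — D and F already connected.
F-G (11): skip — F and G already connected.
D-H (13): add. Components now {C,D,E,F,G,H} {I}
F-I (14): add. Components now {C,D,E,F,G,H,I}
The 5th edge added is D-H.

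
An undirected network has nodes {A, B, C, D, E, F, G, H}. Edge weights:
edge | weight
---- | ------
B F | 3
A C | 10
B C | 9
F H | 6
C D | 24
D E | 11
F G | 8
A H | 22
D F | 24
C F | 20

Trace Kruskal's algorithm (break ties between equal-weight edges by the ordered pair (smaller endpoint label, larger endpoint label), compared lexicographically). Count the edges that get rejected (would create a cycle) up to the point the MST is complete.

2

Kruskal: consider edges lightest-first.
B F (3): add — endpoints in different components.
F H (6): add — endpoints in different components.
F G (8): add — endpoints in different components.
B C (9): add — endpoints in different components.
A C (10): add — endpoints in different components.
D E (11): add — endpoints in different components.
C F (20): skip — C and F already connected.
A H (22): skip — A and H already connected.
C D (24): add — endpoints in different components.
Edges rejected before the tree was complete: 2.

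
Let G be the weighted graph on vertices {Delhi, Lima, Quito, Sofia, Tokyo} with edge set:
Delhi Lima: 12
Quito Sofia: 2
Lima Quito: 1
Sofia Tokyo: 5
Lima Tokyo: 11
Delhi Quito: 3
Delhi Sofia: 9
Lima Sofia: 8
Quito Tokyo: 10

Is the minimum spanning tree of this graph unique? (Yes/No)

Yes

Sort edges by weight, then run Kruskal:
Lima Quito (1): add. Components now {Tokyo} {Sofia} {Lima,Quito} {Delhi}
Quito Sofia (2): add. Components now {Tokyo} {Lima,Quito,Sofia} {Delhi}
Delhi Quito (3): add. Components now {Tokyo} {Delhi,Lima,Quito,Sofia}
Sofia Tokyo (5): add. Components now {Delhi,Lima,Quito,Sofia,Tokyo}
Every non-tree edge has weight strictly greater than the heaviest edge on the tree path between its endpoints, so the MST is unique.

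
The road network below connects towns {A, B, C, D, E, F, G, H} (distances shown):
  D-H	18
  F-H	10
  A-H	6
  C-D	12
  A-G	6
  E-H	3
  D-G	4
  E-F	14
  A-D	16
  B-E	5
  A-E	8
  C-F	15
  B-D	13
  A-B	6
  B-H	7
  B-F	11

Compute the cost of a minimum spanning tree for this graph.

Kruskal's algorithm — process edges by increasing weight (ties by edge label):
E-H (3): add — endpoints in different components.
D-G (4): add — endpoints in different components.
B-E (5): add — endpoints in different components.
A-B (6): add — endpoints in different components.
A-G (6): add — endpoints in different components.
A-H (6): skip — A and H already connected.
B-H (7): skip — B and H already connected.
A-E (8): skip — A and E already connected.
F-H (10): add — endpoints in different components.
B-F (11): skip — B and F already connected.
C-D (12): add — endpoints in different components.
MST edges: E-H, D-G, B-E, A-B, A-G, F-H, C-D; total weight 3+4+5+6+6+10+12 = 46.

46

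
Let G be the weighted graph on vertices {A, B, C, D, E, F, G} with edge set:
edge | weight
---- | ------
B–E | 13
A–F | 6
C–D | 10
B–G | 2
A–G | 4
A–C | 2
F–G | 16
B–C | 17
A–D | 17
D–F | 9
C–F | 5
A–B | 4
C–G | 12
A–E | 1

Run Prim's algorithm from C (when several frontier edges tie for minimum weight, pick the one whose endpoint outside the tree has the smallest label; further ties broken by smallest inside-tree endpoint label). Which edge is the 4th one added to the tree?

B-G

Grow the tree from C using Prim:
Step 1: cheapest edge leaving the tree is A–C (2); add A.
Step 2: cheapest edge leaving the tree is A–E (1); add E.
Step 3: cheapest edge leaving the tree is A–B (4); add B.
Step 4: cheapest edge leaving the tree is B–G (2); add G.
Step 5: cheapest edge leaving the tree is C–F (5); add F.
Step 6: cheapest edge leaving the tree is D–F (9); add D.
The 4th edge added is B–G.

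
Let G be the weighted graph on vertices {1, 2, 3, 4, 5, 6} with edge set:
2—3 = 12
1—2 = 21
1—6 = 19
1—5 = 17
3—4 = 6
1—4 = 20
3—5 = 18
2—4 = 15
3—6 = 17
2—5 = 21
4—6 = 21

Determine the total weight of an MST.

Kruskal's algorithm — process edges by increasing weight (ties by edge label):
3—4 (6): add. Components now {1} {2} {3,4} {5} {6}
2—3 (12): add. Components now {1} {2,3,4} {5} {6}
2—4 (15): skip — 2 and 4 already connected.
1—5 (17): add. Components now {1,5} {2,3,4} {6}
3—6 (17): add. Components now {1,5} {2,3,4,6}
3—5 (18): add. Components now {1,2,3,4,5,6}
MST edges: 3—4, 2—3, 1—5, 3—6, 3—5; total weight 6+12+17+17+18 = 70.

70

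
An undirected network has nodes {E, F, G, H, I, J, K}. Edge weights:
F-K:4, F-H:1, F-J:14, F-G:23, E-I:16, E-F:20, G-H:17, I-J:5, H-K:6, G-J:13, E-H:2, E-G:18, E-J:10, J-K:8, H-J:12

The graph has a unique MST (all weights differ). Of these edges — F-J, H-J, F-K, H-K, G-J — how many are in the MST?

Sort edges by weight, then run Kruskal:
F-H (1): add. Components now {E} {F,H} {G} {I} {J} {K}
E-H (2): add. Components now {E,F,H} {G} {I} {J} {K}
F-K (4): add. Components now {E,F,H,K} {G} {I} {J}
I-J (5): add. Components now {E,F,H,K} {G} {I,J}
H-K (6): skip — H and K already connected.
J-K (8): add. Components now {E,F,H,I,J,K} {G}
E-J (10): skip — E and J already connected.
H-J (12): skip — H and J already connected.
G-J (13): add. Components now {E,F,G,H,I,J,K}
MST edge set: {F-H, E-H, F-K, I-J, J-K, G-J}.
Of the listed edges, {F-K, G-J} are in the MST → 2.

2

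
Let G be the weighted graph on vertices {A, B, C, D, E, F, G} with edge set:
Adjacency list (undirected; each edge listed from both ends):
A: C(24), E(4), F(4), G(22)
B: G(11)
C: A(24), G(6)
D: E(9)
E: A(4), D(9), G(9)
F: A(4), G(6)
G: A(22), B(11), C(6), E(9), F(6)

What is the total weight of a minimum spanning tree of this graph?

40

Sort edges by weight, then run Kruskal:
A—E (4): add. Components now {A,E} {B} {C} {D} {F} {G}
A—F (4): add. Components now {A,E,F} {B} {C} {D} {G}
C—G (6): add. Components now {A,E,F} {B} {C,G} {D}
F—G (6): add. Components now {A,C,E,F,G} {B} {D}
D—E (9): add. Components now {A,C,D,E,F,G} {B}
E—G (9): skip — E and G already connected.
B—G (11): add. Components now {A,B,C,D,E,F,G}
MST edges: A—E, A—F, C—G, F—G, D—E, B—G; total weight 4+4+6+6+9+11 = 40.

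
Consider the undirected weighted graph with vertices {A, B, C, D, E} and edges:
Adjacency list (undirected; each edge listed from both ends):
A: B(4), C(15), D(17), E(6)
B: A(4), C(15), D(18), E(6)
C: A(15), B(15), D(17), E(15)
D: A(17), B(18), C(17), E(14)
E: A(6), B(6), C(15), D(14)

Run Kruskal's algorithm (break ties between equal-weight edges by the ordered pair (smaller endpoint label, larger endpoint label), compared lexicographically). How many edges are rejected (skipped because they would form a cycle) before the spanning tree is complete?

Kruskal's algorithm — process edges by increasing weight (ties by edge label):
A–B (4): add. Components now {A,B} {C} {D} {E}
A–E (6): add. Components now {A,B,E} {C} {D}
B–E (6): skip — B and E already connected.
D–E (14): add. Components now {A,B,D,E} {C}
A–C (15): add. Components now {A,B,C,D,E}
Edges rejected before the tree was complete: 1.

1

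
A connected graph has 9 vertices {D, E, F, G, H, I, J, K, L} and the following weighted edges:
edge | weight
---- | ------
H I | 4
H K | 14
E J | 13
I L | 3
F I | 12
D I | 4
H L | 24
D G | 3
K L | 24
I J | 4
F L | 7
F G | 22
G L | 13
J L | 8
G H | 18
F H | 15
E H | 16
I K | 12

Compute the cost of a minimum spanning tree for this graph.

50

Sort edges by weight, then run Kruskal:
D G (3): add — endpoints in different components.
I L (3): add — endpoints in different components.
D I (4): add — endpoints in different components.
H I (4): add — endpoints in different components.
I J (4): add — endpoints in different components.
F L (7): add — endpoints in different components.
J L (8): skip — J and L already connected.
F I (12): skip — F and I already connected.
I K (12): add — endpoints in different components.
E J (13): add — endpoints in different components.
MST edges: D G, I L, D I, H I, I J, F L, I K, E J; total weight 3+3+4+4+4+7+12+13 = 50.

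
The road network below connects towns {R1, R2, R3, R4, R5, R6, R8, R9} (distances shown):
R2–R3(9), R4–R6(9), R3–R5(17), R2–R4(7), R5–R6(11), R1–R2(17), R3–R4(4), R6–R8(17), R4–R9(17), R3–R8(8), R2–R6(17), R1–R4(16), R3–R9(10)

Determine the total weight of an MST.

Prim's algorithm from R1:
Step 1: cheapest edge leaving the tree is R1–R4 (16); add R4.
Step 2: cheapest edge leaving the tree is R3–R4 (4); add R3.
Step 3: cheapest edge leaving the tree is R2–R4 (7); add R2.
Step 4: cheapest edge leaving the tree is R3–R8 (8); add R8.
Step 5: cheapest edge leaving the tree is R4–R6 (9); add R6.
Step 6: cheapest edge leaving the tree is R3–R9 (10); add R9.
Step 7: cheapest edge leaving the tree is R5–R6 (11); add R5.
MST edges: R1–R4, R3–R4, R2–R4, R3–R8, R4–R6, R3–R9, R5–R6; total weight 16+4+7+8+9+10+11 = 65.

65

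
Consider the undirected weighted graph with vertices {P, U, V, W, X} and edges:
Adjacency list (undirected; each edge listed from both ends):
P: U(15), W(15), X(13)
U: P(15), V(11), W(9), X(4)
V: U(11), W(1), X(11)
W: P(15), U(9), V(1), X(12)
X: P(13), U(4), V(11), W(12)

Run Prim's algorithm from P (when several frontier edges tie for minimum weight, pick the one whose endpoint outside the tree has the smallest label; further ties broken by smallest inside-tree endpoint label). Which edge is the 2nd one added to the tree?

Prim, starting at P.
Step 1: frontier [P–X 13, P–U 15, P–W 15] → take P–X (13); add X.
Step 2: frontier [P–U 15, P–W 15, U–X 4, V–X 11, W–X 12] → take U–X (4); add U.
Step 3: frontier [P–W 15, U–W 9, U–V 11, V–X 11, W–X 12] → take U–W (9); add W.
Step 4: frontier [U–V 11, V–W 1, V–X 11] → take V–W (1); add V.
The 2nd edge added is U–X.

U-X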